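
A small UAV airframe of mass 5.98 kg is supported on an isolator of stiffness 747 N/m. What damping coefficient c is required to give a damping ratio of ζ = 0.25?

c_c = 2√(k·m) = 2√(747.0 × 5.98) = 133.7 N·s/m.
c = ζ·c_c = 0.25 × 133.7 = 33.42 N·s/m.

33.4 N·s/m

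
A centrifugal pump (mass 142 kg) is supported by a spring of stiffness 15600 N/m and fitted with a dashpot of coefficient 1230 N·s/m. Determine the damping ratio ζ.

0.413

ω_n = √(k/m) = √(15600/142) = 10.48 rad/s.
Critical damping c_c = 2√(k·m) = 2√(15600 × 142) = 2977 N·s/m, so ζ = c/c_c = 1230/2977 = 0.4132.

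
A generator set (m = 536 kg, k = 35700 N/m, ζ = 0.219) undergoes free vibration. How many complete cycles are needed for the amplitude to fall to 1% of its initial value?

4 cycles

Logarithmic decrement δ = 2πζ/√(1 − ζ²) = 2π × 0.2190/√(1 − 0.0480) = 1.410.
x_n/x₀ = e^(−nδ) ≤ 0.01; take ln: n ≥ ln(1/0.01)/δ = 4.605/1.410 = 3.265.
So 4 complete cycles are required.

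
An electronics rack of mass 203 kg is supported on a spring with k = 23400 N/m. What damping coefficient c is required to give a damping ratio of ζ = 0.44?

1920 N·s/m

c_c = 2√(k·m) = 2√(23400 × 203) = 4359 N·s/m.
c = ζ·c_c = 0.44 × 4359 = 1918 N·s/m.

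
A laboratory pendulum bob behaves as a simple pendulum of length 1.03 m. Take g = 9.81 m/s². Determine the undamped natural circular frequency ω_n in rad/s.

3.09 rad/s

For a simple pendulum ω_n = √(g/L) = √(9.81/1.03) = √9.524 = 3.086 rad/s.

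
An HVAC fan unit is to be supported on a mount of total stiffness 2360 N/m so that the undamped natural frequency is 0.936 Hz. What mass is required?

68.2 kg

ω_n = 2πf_n = 2π × 0.936 = 5.881 rad/s.
m = k/ω_n² = 2360/5.881² = 2360/34.59 = 68.23 kg.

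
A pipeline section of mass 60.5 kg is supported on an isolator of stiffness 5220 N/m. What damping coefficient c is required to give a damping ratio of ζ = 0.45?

506 N·s/m

c_c = 2√(k·m) = 2√(5220 × 60.5) = 1124 N·s/m.
c = ζ·c_c = 0.45 × 1124 = 505.8 N·s/m.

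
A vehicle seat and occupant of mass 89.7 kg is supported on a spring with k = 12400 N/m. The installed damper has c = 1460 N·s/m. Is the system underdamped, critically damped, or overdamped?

underdamped

c_c = 2√(k·m) = 2109 N·s/m; ζ = c/c_c = 1460/2109 = 0.692.
Since ζ < 1 the system is underdamped.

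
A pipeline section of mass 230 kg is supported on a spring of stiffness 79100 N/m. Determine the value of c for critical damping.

8530 N·s/m

c_c = 2√(k·m) = 2√(79100 × 230) = 2 × 4265 = 8531 N·s/m.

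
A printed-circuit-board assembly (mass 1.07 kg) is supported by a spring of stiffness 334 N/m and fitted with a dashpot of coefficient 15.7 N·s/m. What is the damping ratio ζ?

0.415

ω_n = √(k/m) = √(334.0/1.07) = 17.67 rad/s.
Critical damping c_c = 2√(k·m) = 2√(334.0 × 1.07) = 37.81 N·s/m, so ζ = c/c_c = 15.7/37.81 = 0.4152.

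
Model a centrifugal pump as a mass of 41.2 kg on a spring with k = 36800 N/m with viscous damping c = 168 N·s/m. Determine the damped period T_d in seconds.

ω_n = √(k/m) = √(36800/41.2) = 29.89 rad/s.
Critical damping c_c = 2√(k·m) = 2√(36800 × 41.2) = 2463 N·s/m, so ζ = c/c_c = 168/2463 = 0.06822.
ω_d = ω_n√(1 − ζ²) = 29.89 × √(1 − 0.00465) = 29.82 rad/s.
T_d = 2π/ω_d = 0.2107 s.

0.211 s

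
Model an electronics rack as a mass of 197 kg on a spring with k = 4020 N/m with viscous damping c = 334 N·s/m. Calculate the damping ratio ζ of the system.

0.188

ω_n = √(k/m) = √(4020/197) = 4.517 rad/s.
Critical damping c_c = 2√(k·m) = 2√(4020 × 197) = 1780 N·s/m, so ζ = c/c_c = 334/1780 = 0.1877.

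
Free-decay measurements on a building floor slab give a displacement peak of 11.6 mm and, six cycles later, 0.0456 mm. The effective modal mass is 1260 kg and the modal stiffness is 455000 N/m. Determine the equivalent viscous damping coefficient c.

6960 N·s/m

Logarithmic decrement δ = (1/n)·ln(x₀/x_n) = (1/6)·ln(11.6/0.0456) = (1/6)·ln(254.4) = 0.9231.
ζ = δ/√(4π² + δ²) = 0.9231/√(39.48 + 0.852) = 0.9231/6.351 = 0.1454.
c = ζ · 2√(km) = 0.1454 × 2√(455000 × 1260) = 0.1454 × 47890 = 6961 N·s/m.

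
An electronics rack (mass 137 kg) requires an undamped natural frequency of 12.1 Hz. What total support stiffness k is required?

792000 N/m

ω_n = 2πf_n = 2π × 12.1 = 76.03 rad/s.
k = m·ω_n² = 137 × 76.03² = 137 × 5780 = 791900 N/m.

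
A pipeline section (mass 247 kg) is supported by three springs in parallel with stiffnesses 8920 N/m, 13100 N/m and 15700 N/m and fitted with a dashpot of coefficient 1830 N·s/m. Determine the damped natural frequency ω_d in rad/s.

Parallel springs add: k_eq = 8920 + 13100 + 15700 = 37720 N/m.
ω_n = √(k_eq/m) = √(37720/247) = 12.36 rad/s.
Critical damping c_c = 2√(k_eq·m) = 2√(37720 × 247) = 6105 N·s/m, so ζ = c/c_c = 1830/6105 = 0.2998.
ω_d = ω_n√(1 − ζ²) = 12.36 × √(1 − 0.0899) = 11.79 rad/s.

11.8 rad/s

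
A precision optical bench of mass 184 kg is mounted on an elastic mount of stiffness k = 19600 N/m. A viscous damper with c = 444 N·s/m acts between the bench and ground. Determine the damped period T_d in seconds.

0.613 s

ω_n = √(k/m) = √(19600/184) = 10.32 rad/s.
Critical damping c_c = 2√(k·m) = 2√(19600 × 184) = 3798 N·s/m, so ζ = c/c_c = 444/3798 = 0.1169.
ω_d = ω_n√(1 − ζ²) = 10.32 × √(1 − 0.0137) = 10.25 rad/s.
T_d = 2π/ω_d = 0.6130 s.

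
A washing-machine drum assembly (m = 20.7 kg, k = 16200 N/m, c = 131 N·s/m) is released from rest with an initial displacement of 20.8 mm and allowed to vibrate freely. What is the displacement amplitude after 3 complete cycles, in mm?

ζ = c/(2√(km)) = 131/(2√(16200 × 20.7)) = 131/1158 = 0.1131.
Logarithmic decrement δ = 2πζ/√(1 − ζ²) = 2π × 0.1131/√(1 − 0.0128) = 0.7153.
After n cycles, x_n/x₀ = e^(−nδ), so x_3 = 20.8 × e^(−3 × 0.7153) = 20.8 × 0.1170 = 2.433 mm.

2.43 mm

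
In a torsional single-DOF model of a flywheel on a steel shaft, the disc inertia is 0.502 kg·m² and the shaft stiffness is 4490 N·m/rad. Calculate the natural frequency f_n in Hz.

15.1 Hz

ω_n = √(k_t/J) = √(4490/0.502) = √8944 = 94.57 rad/s.
f_n = ω_n/(2π) = 94.57/6.283 = 15.05 Hz.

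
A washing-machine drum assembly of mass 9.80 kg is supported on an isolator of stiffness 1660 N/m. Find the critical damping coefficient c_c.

c_c = 2√(k·m) = 2√(1660 × 9.80) = 2 × 127.5 = 255.1 N·s/m.

255 N·s/m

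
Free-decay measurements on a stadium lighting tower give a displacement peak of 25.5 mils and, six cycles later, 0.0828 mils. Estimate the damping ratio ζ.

Logarithmic decrement δ = (1/n)·ln(x₀/x_n) = (1/6)·ln(25.5/0.0828) = (1/6)·ln(308.0) = 0.9550.
ζ = δ/√(4π² + δ²) = 0.9550/√(39.48 + 0.912) = 0.9550/6.355 = 0.1503.

0.150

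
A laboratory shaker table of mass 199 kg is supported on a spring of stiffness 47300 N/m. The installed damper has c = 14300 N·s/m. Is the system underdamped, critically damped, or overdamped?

overdamped

c_c = 2√(k·m) = 6136 N·s/m; ζ = c/c_c = 14300/6136 = 2.33.
Since ζ > 1 the system is overdamped.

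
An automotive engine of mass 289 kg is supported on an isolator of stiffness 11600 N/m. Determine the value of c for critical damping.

3660 N·s/m

c_c = 2√(k·m) = 2√(11600 × 289) = 2 × 1831 = 3662 N·s/m.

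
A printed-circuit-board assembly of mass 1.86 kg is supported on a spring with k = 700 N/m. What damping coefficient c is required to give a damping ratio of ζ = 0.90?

64.9 N·s/m

c_c = 2√(k·m) = 2√(700.0 × 1.86) = 72.17 N·s/m.
c = ζ·c_c = 0.90 × 72.17 = 64.95 N·s/m.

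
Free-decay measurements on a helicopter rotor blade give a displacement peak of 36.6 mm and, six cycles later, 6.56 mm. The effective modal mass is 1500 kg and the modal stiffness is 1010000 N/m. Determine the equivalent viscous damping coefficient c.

Logarithmic decrement δ = (1/n)·ln(x₀/x_n) = (1/6)·ln(36.6/6.56) = (1/6)·ln(5.579) = 0.2865.
ζ = δ/√(4π² + δ²) = 0.2865/√(39.48 + 0.0821) = 0.2865/6.290 = 0.04555.
c = ζ · 2√(km) = 0.04555 × 2√(1010000 × 1500) = 0.04555 × 77850 = 3546 N·s/m.

3550 N·s/m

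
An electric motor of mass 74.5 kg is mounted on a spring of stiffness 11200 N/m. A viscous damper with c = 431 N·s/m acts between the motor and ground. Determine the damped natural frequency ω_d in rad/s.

11.9 rad/s

ω_n = √(k/m) = √(11200/74.5) = 12.26 rad/s.
Critical damping c_c = 2√(k·m) = 2√(11200 × 74.5) = 1827 N·s/m, so ζ = c/c_c = 431/1827 = 0.2359.
ω_d = ω_n√(1 − ζ²) = 12.26 × √(1 − 0.0557) = 11.92 rad/s.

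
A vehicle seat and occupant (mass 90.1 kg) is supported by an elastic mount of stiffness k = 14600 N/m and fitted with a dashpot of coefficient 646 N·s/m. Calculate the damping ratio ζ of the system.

ω_n = √(k/m) = √(14600/90.1) = 12.73 rad/s.
Critical damping c_c = 2√(k·m) = 2√(14600 × 90.1) = 2294 N·s/m, so ζ = c/c_c = 646/2294 = 0.2816.

0.282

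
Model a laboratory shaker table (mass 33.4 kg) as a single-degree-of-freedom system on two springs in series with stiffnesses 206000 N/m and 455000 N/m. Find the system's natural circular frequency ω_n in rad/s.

65.2 rad/s

Series springs: 1/k_eq = 1/206000 + 1/455000 = 7.052×10^-6, so k_eq = 141800 N/m.
ω_n = √(k_eq/m) = √(141800/33.4) = √4246 = 65.16 rad/s.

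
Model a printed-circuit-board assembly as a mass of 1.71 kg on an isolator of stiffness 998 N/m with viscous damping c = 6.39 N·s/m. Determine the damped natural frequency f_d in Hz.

ω_n = √(k/m) = √(998.0/1.71) = 24.16 rad/s.
Critical damping c_c = 2√(k·m) = 2√(998.0 × 1.71) = 82.62 N·s/m, so ζ = c/c_c = 6.39/82.62 = 0.07734.
ω_d = ω_n√(1 − ζ²) = 24.16 × √(1 − 0.00598) = 24.09 rad/s.
f_d = ω_d/(2π) = 3.833 Hz.

3.83 Hz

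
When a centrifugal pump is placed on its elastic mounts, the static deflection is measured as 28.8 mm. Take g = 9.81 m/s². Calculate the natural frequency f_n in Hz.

2.94 Hz

ω_n = √(g/δ_st) = √(9.81/0.0288) = √340.6 = 18.46 rad/s.
f_n = ω_n/(2π) = 18.46/6.283 = 2.937 Hz.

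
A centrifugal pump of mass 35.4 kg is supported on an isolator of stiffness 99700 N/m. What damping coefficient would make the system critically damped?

c_c = 2√(k·m) = 2√(99700 × 35.4) = 2 × 1879 = 3757 N·s/m.

3760 N·s/m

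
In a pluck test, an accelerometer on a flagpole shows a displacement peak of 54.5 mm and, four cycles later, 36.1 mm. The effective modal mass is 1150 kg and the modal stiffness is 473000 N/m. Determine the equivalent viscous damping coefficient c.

764 N·s/m

Logarithmic decrement δ = (1/n)·ln(x₀/x_n) = (1/4)·ln(54.5/36.1) = (1/4)·ln(1.510) = 0.1030.
ζ = δ/√(4π² + δ²) = 0.1030/√(39.48 + 0.0106) = 0.1030/6.284 = 0.01639.
c = ζ · 2√(km) = 0.01639 × 2√(473000 × 1150) = 0.01639 × 46650 = 764.4 N·s/m.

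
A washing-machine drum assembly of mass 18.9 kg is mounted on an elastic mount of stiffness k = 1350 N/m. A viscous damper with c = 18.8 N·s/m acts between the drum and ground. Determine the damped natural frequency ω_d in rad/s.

8.44 rad/s

ω_n = √(k/m) = √(1350/18.9) = 8.452 rad/s.
Critical damping c_c = 2√(k·m) = 2√(1350 × 18.9) = 319.5 N·s/m, so ζ = c/c_c = 18.8/319.5 = 0.05885.
ω_d = ω_n√(1 − ζ²) = 8.452 × √(1 − 0.00346) = 8.437 rad/s.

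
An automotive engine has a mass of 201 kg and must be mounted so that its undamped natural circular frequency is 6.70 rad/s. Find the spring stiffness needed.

k = m·ω_n² = 201 × 6.700² = 201 × 44.89 = 9023 N/m.

9020 N/m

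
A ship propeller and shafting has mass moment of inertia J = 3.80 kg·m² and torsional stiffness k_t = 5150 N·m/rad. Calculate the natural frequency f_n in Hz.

5.86 Hz

ω_n = √(k_t/J) = √(5150/3.80) = √1355 = 36.81 rad/s.
f_n = ω_n/(2π) = 36.81/6.283 = 5.859 Hz.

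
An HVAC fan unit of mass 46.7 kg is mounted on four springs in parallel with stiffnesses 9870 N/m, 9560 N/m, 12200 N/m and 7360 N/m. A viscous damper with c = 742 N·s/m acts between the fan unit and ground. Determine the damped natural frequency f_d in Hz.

4.42 Hz

Parallel springs add: k_eq = 9870 + 9560 + 12200 + 7360 = 38990 N/m.
ω_n = √(k_eq/m) = √(38990/46.7) = 28.89 rad/s.
Critical damping c_c = 2√(k_eq·m) = 2√(38990 × 46.7) = 2699 N·s/m, so ζ = c/c_c = 742/2699 = 0.2749.
ω_d = ω_n√(1 − ζ²) = 28.89 × √(1 − 0.0756) = 27.78 rad/s.
f_d = ω_d/(2π) = 4.422 Hz.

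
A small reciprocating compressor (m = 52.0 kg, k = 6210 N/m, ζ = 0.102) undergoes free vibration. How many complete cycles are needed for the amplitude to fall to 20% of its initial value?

3 cycles

Logarithmic decrement δ = 2πζ/√(1 − ζ²) = 2π × 0.1020/√(1 − 0.0104) = 0.6442.
x_n/x₀ = e^(−nδ) ≤ 0.2; take ln: n ≥ ln(1/0.2)/δ = 1.609/0.6442 = 2.498.
So 3 complete cycles are required.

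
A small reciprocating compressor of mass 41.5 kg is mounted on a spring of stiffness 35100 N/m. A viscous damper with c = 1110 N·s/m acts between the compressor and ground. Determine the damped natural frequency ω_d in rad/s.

ω_n = √(k/m) = √(35100/41.5) = 29.08 rad/s.
Critical damping c_c = 2√(k·m) = 2√(35100 × 41.5) = 2414 N·s/m, so ζ = c/c_c = 1110/2414 = 0.4598.
ω_d = ω_n√(1 − ζ²) = 29.08 × √(1 − 0.211) = 25.83 rad/s.

25.8 rad/s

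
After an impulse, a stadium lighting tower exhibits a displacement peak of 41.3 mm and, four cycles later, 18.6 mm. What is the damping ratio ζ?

0.0317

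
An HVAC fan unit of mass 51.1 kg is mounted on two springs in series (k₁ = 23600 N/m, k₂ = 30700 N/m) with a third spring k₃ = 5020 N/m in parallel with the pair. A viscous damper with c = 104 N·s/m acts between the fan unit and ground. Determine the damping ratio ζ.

Series pair: k_s = k₁k₂/(k₁+k₂) = (23600)(30700)/(23600 + 30700) = 13340 N/m. In parallel with k₃: k_eq = 13340 + 5020 = 18360 N/m.
ω_n = √(k_eq/m) = √(18360/51.1) = 18.96 rad/s.
Critical damping c_c = 2√(k_eq·m) = 2√(18360 × 51.1) = 1937 N·s/m, so ζ = c/c_c = 104/1937 = 0.05368.

0.0537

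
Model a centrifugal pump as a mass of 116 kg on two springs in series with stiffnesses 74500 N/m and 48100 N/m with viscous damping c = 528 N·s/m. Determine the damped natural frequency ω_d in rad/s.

15.7 rad/s

Series springs: 1/k_eq = 1/74500 + 1/48100 = 3.421×10^-5, so k_eq = 29230 N/m.
ω_n = √(k_eq/m) = √(29230/116) = 15.87 rad/s.
Critical damping c_c = 2√(k_eq·m) = 2√(29230 × 116) = 3683 N·s/m, so ζ = c/c_c = 528/3683 = 0.1434.
ω_d = ω_n√(1 − ζ²) = 15.87 × √(1 − 0.0206) = 15.71 rad/s.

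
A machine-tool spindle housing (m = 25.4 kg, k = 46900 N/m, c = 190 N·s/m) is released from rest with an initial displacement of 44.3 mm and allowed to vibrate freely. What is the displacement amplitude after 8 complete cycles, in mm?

ζ = c/(2√(km)) = 190/(2√(46900 × 25.4)) = 190/2183 = 0.08704.
Logarithmic decrement δ = 2πζ/√(1 − ζ²) = 2π × 0.08704/√(1 − 0.00758) = 0.5490.
After n cycles, x_n/x₀ = e^(−nδ), so x_8 = 44.3 × e^(−8 × 0.5490) = 44.3 × 0.01238 = 0.5484 mm.

0.548 mm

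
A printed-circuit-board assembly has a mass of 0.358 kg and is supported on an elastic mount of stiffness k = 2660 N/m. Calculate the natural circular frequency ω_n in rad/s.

ω_n = √(k/m) = √(2660/0.358) = √7430 = 86.20 rad/s.

86.2 rad/s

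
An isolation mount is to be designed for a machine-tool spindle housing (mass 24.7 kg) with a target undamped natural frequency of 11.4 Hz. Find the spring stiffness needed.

127000 N/m

ω_n = 2πf_n = 2π × 11.4 = 71.63 rad/s.
k = m·ω_n² = 24.7 × 71.63² = 24.7 × 5131 = 126700 N/m.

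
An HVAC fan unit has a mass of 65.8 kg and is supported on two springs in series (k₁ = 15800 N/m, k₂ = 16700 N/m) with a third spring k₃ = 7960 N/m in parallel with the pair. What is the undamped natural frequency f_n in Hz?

2.49 Hz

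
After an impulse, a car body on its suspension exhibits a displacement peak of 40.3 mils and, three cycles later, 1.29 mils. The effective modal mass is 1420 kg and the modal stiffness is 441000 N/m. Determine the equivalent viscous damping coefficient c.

Logarithmic decrement δ = (1/n)·ln(x₀/x_n) = (1/3)·ln(40.3/1.29) = (1/3)·ln(31.24) = 1.147.
ζ = δ/√(4π² + δ²) = 1.147/√(39.48 + 1.32) = 1.147/6.387 = 0.1796.
c = ζ · 2√(km) = 0.1796 × 2√(441000 × 1420) = 0.1796 × 50050 = 8990 N·s/m.

8990 N·s/m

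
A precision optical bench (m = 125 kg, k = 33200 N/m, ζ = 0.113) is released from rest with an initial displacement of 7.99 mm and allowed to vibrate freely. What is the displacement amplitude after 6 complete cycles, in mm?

Logarithmic decrement δ = 2πζ/√(1 − ζ²) = 2π × 0.1130/√(1 − 0.0128) = 0.7146.
After n cycles, x_n/x₀ = e^(−nδ), so x_6 = 7.99 × e^(−6 × 0.7146) = 7.99 × 0.01374 = 0.1098 mm.

0.110 mm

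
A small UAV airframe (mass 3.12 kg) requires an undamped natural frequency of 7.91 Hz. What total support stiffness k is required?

7710 N/m

ω_n = 2πf_n = 2π × 7.91 = 49.70 rad/s.
k = m·ω_n² = 3.12 × 49.70² = 3.12 × 2470 = 7707 N/m.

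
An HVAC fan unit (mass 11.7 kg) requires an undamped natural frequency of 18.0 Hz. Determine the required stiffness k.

ω_n = 2πf_n = 2π × 18.0 = 113.1 rad/s.
k = m·ω_n² = 11.7 × 113.1² = 11.7 × 12790 = 149700 N/m.

150000 N/m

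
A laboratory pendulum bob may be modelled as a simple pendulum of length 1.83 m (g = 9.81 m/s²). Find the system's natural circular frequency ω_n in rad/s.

2.32 rad/s

For a simple pendulum ω_n = √(g/L) = √(9.81/1.83) = √5.361 = 2.315 rad/s.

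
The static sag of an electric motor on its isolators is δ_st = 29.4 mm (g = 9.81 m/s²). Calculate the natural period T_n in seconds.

0.344 s

ω_n = √(g/δ_st) = √(9.81/0.0294) = √333.7 = 18.27 rad/s.
T_n = 2π/ω_n = 6.283/18.27 = 0.3440 s.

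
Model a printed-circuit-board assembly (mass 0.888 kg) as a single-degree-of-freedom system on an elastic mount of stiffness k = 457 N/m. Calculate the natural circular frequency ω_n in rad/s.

22.7 rad/s

ω_n = √(k/m) = √(457.0/0.888) = √514.6 = 22.69 rad/s.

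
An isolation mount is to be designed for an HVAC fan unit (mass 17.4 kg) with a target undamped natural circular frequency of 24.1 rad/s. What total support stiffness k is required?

k = m·ω_n² = 17.4 × 24.10² = 17.4 × 580.8 = 10110 N/m.

10100 N/m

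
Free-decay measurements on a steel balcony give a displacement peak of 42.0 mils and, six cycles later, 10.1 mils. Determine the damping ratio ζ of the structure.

0.0378

Logarithmic decrement δ = (1/n)·ln(x₀/x_n) = (1/6)·ln(42.0/10.1) = (1/6)·ln(4.158) = 0.2375.
ζ = δ/√(4π² + δ²) = 0.2375/√(39.48 + 0.0564) = 0.2375/6.288 = 0.03778.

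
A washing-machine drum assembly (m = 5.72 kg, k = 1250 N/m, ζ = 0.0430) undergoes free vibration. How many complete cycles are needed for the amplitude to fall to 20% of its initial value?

6 cycles

Logarithmic decrement δ = 2πζ/√(1 − ζ²) = 2π × 0.04300/√(1 − 0.00185) = 0.2704.
x_n/x₀ = e^(−nδ) ≤ 0.2; take ln: n ≥ ln(1/0.2)/δ = 1.609/0.2704 = 5.951.
So 6 complete cycles are required.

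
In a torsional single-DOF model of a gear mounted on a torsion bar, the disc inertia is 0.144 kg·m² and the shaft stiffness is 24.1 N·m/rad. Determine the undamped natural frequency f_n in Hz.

2.06 Hz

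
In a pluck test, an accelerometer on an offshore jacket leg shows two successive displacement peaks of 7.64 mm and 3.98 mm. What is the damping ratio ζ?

Logarithmic decrement δ = (1/n)·ln(x₀/x_n) = (1/1)·ln(7.64/3.98) = (1/1)·ln(1.920) = 0.6521.
ζ = δ/√(4π² + δ²) = 0.6521/√(39.48 + 0.425) = 0.6521/6.317 = 0.1032.

0.103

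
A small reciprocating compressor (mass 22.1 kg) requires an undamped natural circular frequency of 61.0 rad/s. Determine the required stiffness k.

82200 N/m

k = m·ω_n² = 22.1 × 61.00² = 22.1 × 3721 = 82230 N/m.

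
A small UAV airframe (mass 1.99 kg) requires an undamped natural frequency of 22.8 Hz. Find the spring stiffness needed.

ω_n = 2πf_n = 2π × 22.8 = 143.3 rad/s.
k = m·ω_n² = 1.99 × 143.3² = 1.99 × 20520 = 40840 N/m.

40800 N/m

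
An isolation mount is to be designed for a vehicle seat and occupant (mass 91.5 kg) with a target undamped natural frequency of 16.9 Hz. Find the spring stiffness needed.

1030000 N/m

ω_n = 2πf_n = 2π × 16.9 = 106.2 rad/s.
k = m·ω_n² = 91.5 × 106.2² = 91.5 × 11280 = 1032000 N/m.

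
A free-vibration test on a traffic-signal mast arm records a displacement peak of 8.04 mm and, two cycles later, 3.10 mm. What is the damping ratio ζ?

Logarithmic decrement δ = (1/n)·ln(x₀/x_n) = (1/2)·ln(8.04/3.10) = (1/2)·ln(2.594) = 0.4765.
ζ = δ/√(4π² + δ²) = 0.4765/√(39.48 + 0.227) = 0.4765/6.301 = 0.07562.

0.0756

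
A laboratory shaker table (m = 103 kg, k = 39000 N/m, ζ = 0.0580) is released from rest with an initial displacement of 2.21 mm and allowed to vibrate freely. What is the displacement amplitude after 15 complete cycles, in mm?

Logarithmic decrement δ = 2πζ/√(1 − ζ²) = 2π × 0.05800/√(1 − 0.00336) = 0.3650.
After n cycles, x_n/x₀ = e^(−nδ), so x_15 = 2.21 × e^(−15 × 0.3650) = 2.21 × 0.004188 = 0.009255 mm.

0.00925 mm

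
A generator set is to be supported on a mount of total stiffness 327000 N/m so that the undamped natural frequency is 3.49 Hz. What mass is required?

680 kg

ω_n = 2πf_n = 2π × 3.49 = 21.93 rad/s.
m = k/ω_n² = 327000/21.93² = 327000/480.9 = 680.0 kg.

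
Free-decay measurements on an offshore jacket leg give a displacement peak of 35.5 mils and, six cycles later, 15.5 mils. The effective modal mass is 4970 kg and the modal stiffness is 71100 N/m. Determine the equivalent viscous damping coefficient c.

Logarithmic decrement δ = (1/n)·ln(x₀/x_n) = (1/6)·ln(35.5/15.5) = (1/6)·ln(2.290) = 0.1381.
ζ = δ/√(4π² + δ²) = 0.1381/√(39.48 + 0.0191) = 0.1381/6.285 = 0.02198.
c = ζ · 2√(km) = 0.02198 × 2√(71100 × 4970) = 0.02198 × 37600 = 826.2 N·s/m.

826 N·s/m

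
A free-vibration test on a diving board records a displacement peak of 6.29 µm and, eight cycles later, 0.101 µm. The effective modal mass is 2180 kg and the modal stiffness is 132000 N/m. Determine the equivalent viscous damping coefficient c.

Logarithmic decrement δ = (1/n)·ln(x₀/x_n) = (1/8)·ln(6.29/0.101) = (1/8)·ln(62.28) = 0.5164.
ζ = δ/√(4π² + δ²) = 0.5164/√(39.48 + 0.267) = 0.5164/6.304 = 0.08192.
c = ζ · 2√(km) = 0.08192 × 2√(132000 × 2180) = 0.08192 × 33930 = 2779 N·s/m.

2780 N·s/m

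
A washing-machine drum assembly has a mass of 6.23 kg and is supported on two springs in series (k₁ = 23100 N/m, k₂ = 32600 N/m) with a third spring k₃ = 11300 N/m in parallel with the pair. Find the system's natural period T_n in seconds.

Series pair: k_s = k₁k₂/(k₁+k₂) = (23100)(32600)/(23100 + 32600) = 13520 N/m. In parallel with k₃: k_eq = 13520 + 11300 = 24820 N/m.
ω_n = √(k_eq/m) = √(24820/6.23) = √3984 = 63.12 rad/s.
T_n = 2π/ω_n = 6.283/63.12 = 0.09955 s.

0.0995 s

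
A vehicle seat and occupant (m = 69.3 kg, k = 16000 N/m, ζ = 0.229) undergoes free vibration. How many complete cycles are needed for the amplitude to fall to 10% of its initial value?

2 cycles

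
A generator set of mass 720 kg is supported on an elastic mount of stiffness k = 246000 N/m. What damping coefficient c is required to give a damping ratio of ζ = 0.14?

3730 N·s/m

c_c = 2√(k·m) = 2√(246000 × 720) = 26620 N·s/m.
c = ζ·c_c = 0.14 × 26620 = 3726 N·s/m.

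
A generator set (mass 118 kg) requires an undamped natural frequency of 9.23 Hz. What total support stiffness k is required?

ω_n = 2πf_n = 2π × 9.23 = 57.99 rad/s.
k = m·ω_n² = 118 × 57.99² = 118 × 3363 = 396900 N/m.

397000 N/m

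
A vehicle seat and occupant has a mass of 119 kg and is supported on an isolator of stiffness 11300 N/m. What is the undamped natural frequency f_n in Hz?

ω_n = √(k/m) = √(11300/119) = √94.96 = 9.745 rad/s.
f_n = ω_n/(2π) = 9.745/6.283 = 1.551 Hz.

1.55 Hz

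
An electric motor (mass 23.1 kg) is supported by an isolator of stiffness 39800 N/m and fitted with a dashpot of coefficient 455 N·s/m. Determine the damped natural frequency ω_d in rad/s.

ω_n = √(k/m) = √(39800/23.1) = 41.51 rad/s.
Critical damping c_c = 2√(k·m) = 2√(39800 × 23.1) = 1918 N·s/m, so ζ = c/c_c = 455/1918 = 0.2373.
ω_d = ω_n√(1 − ζ²) = 41.51 × √(1 − 0.0563) = 40.32 rad/s.

40.3 rad/s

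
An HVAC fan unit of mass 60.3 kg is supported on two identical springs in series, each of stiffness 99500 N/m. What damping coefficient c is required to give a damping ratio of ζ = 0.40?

1390 N·s/m

Series springs: 1/k_eq = 2/99500, so k_eq = 99500/2 = 49750 N/m.
c_c = 2√(k_eq·m) = 2√(49750 × 60.3) = 3464 N·s/m.
c = ζ·c_c = 0.40 × 3464 = 1386 N·s/m.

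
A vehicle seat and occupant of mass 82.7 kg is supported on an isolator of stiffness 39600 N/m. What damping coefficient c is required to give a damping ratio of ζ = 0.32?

c_c = 2√(k·m) = 2√(39600 × 82.7) = 3619 N·s/m.
c = ζ·c_c = 0.32 × 3619 = 1158 N·s/m.

1160 N·s/m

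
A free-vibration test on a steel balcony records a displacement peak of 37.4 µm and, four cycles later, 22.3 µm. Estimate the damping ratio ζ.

Logarithmic decrement δ = (1/n)·ln(x₀/x_n) = (1/4)·ln(37.4/22.3) = (1/4)·ln(1.677) = 0.1293.
ζ = δ/√(4π² + δ²) = 0.1293/√(39.48 + 0.0167) = 0.1293/6.285 = 0.02057.

0.0206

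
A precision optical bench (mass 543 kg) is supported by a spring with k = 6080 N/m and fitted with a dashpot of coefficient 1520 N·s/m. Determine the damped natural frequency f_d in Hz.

0.484 Hz

ω_n = √(k/m) = √(6080/543) = 3.346 rad/s.
Critical damping c_c = 2√(k·m) = 2√(6080 × 543) = 3634 N·s/m, so ζ = c/c_c = 1520/3634 = 0.4183.
ω_d = ω_n√(1 − ζ²) = 3.346 × √(1 − 0.175) = 3.039 rad/s.
f_d = ω_d/(2π) = 0.4837 Hz.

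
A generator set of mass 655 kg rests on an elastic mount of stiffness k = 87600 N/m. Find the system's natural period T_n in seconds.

ω_n = √(k/m) = √(87600/655) = √133.7 = 11.56 rad/s.
T_n = 2π/ω_n = 6.283/11.56 = 0.5433 s.

0.543 s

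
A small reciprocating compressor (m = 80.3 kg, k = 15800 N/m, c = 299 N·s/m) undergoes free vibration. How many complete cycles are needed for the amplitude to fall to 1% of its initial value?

ζ = c/(2√(km)) = 299/(2√(15800 × 80.3)) = 299/2253 = 0.1327.
Logarithmic decrement δ = 2πζ/√(1 − ζ²) = 2π × 0.1327/√(1 − 0.0176) = 0.8414.
x_n/x₀ = e^(−nδ) ≤ 0.01; take ln: n ≥ ln(1/0.01)/δ = 4.605/0.8414 = 5.473.
So 6 complete cycles are required.

6 cycles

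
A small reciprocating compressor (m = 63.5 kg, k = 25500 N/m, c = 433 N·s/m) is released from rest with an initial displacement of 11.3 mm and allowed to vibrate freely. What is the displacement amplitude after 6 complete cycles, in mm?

0.0168 mm

ζ = c/(2√(km)) = 433/(2√(25500 × 63.5)) = 433/2545 = 0.1701.
Logarithmic decrement δ = 2πζ/√(1 − ζ²) = 2π × 0.1701/√(1 − 0.0289) = 1.085.
After n cycles, x_n/x₀ = e^(−nδ), so x_6 = 11.3 × e^(−6 × 1.085) = 11.3 × 0.001490 = 0.01684 mm.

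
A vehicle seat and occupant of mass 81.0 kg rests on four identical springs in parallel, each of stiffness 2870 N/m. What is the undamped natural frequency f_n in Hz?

1.89 Hz

Parallel springs add: k_eq = 4 × 2870 = 11480 N/m.
ω_n = √(k_eq/m) = √(11480/81.0) = √141.7 = 11.90 rad/s.
f_n = ω_n/(2π) = 11.90/6.283 = 1.895 Hz.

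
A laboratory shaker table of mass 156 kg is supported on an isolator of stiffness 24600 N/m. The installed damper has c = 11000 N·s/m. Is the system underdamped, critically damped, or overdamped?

c_c = 2√(k·m) = 3918 N·s/m; ζ = c/c_c = 11000/3918 = 2.81.
Since ζ > 1 the system is overdamped.

overdamped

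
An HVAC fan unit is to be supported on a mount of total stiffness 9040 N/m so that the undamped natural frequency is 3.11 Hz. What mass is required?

23.7 kg

ω_n = 2πf_n = 2π × 3.11 = 19.54 rad/s.
m = k/ω_n² = 9040/19.54² = 9040/381.8 = 23.67 kg.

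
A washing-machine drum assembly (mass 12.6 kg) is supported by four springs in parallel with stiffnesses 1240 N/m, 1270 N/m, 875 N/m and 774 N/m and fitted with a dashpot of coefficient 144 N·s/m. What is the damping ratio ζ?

0.315

Parallel springs add: k_eq = 1240 + 1270 + 875 + 774 = 4159 N/m.
ω_n = √(k_eq/m) = √(4159/12.6) = 18.17 rad/s.
Critical damping c_c = 2√(k_eq·m) = 2√(4159 × 12.6) = 457.8 N·s/m, so ζ = c/c_c = 144/457.8 = 0.3145.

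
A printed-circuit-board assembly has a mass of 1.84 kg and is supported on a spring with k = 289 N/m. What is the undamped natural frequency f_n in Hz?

1.99 Hz

ω_n = √(k/m) = √(289.0/1.84) = √157.1 = 12.53 rad/s.
f_n = ω_n/(2π) = 12.53/6.283 = 1.995 Hz.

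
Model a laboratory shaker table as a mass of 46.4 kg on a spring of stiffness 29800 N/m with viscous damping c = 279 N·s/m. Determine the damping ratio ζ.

0.119

ω_n = √(k/m) = √(29800/46.4) = 25.34 rad/s.
Critical damping c_c = 2√(k·m) = 2√(29800 × 46.4) = 2352 N·s/m, so ζ = c/c_c = 279/2352 = 0.1186.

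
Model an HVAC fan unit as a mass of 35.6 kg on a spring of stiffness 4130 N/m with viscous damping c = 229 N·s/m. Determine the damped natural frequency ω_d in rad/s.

10.3 rad/s

ω_n = √(k/m) = √(4130/35.6) = 10.77 rad/s.
Critical damping c_c = 2√(k·m) = 2√(4130 × 35.6) = 766.9 N·s/m, so ζ = c/c_c = 229/766.9 = 0.2986.
ω_d = ω_n√(1 − ζ²) = 10.77 × √(1 − 0.0892) = 10.28 rad/s.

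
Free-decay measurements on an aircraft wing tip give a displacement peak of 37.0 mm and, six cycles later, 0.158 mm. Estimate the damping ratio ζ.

0.143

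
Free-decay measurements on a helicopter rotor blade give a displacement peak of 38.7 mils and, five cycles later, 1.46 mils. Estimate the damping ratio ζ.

Logarithmic decrement δ = (1/n)·ln(x₀/x_n) = (1/5)·ln(38.7/1.46) = (1/5)·ln(26.51) = 0.6555.
ζ = δ/√(4π² + δ²) = 0.6555/√(39.48 + 0.430) = 0.6555/6.317 = 0.1038.

0.104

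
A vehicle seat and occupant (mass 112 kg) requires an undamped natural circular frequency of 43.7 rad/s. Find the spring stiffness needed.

k = m·ω_n² = 112 × 43.70² = 112 × 1910 = 213900 N/m.

214000 N/m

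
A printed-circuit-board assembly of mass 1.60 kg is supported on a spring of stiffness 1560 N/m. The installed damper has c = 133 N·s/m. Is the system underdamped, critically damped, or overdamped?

c_c = 2√(k·m) = 99.92 N·s/m; ζ = c/c_c = 133/99.92 = 1.33.
Since ζ > 1 the system is overdamped.

overdamped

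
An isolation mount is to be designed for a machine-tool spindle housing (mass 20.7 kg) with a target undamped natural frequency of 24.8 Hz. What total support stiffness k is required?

ω_n = 2πf_n = 2π × 24.8 = 155.8 rad/s.
k = m·ω_n² = 20.7 × 155.8² = 20.7 × 24280 = 502600 N/m.

503000 N/m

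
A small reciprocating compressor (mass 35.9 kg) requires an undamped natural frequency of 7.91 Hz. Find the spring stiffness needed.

88700 N/m

ω_n = 2πf_n = 2π × 7.91 = 49.70 rad/s.
k = m·ω_n² = 35.9 × 49.70² = 35.9 × 2470 = 88680 N/m.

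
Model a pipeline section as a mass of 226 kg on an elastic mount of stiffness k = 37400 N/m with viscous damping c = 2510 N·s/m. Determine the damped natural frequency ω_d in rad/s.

11.6 rad/s

ω_n = √(k/m) = √(37400/226) = 12.86 rad/s.
Critical damping c_c = 2√(k·m) = 2√(37400 × 226) = 5815 N·s/m, so ζ = c/c_c = 2510/5815 = 0.4317.
ω_d = ω_n√(1 − ζ²) = 12.86 × √(1 − 0.186) = 11.60 rad/s.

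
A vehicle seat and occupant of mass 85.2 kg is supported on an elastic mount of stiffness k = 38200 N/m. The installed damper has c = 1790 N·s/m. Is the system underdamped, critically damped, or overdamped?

underdamped

c_c = 2√(k·m) = 3608 N·s/m; ζ = c/c_c = 1790/3608 = 0.496.
Since ζ < 1 the system is underdamped.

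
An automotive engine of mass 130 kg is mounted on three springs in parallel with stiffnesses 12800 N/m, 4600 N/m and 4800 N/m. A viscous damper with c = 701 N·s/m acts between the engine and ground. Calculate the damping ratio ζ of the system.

0.206

Parallel springs add: k_eq = 12800 + 4600 + 4800 = 22200 N/m.
ω_n = √(k_eq/m) = √(22200/130) = 13.07 rad/s.
Critical damping c_c = 2√(k_eq·m) = 2√(22200 × 130) = 3398 N·s/m, so ζ = c/c_c = 701/3398 = 0.2063.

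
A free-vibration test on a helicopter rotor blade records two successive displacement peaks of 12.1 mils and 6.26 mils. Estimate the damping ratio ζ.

0.104

Logarithmic decrement δ = (1/n)·ln(x₀/x_n) = (1/1)·ln(12.1/6.26) = (1/1)·ln(1.933) = 0.6590.
ζ = δ/√(4π² + δ²) = 0.6590/√(39.48 + 0.434) = 0.6590/6.318 = 0.1043.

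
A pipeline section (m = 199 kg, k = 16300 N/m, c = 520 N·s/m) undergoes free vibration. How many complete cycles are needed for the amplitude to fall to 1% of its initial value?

6 cycles

ζ = c/(2√(km)) = 520/(2√(16300 × 199)) = 520/3602 = 0.1444.
Logarithmic decrement δ = 2πζ/√(1 − ζ²) = 2π × 0.1444/√(1 − 0.0208) = 0.9167.
x_n/x₀ = e^(−nδ) ≤ 0.01; take ln: n ≥ ln(1/0.01)/δ = 4.605/0.9167 = 5.024.
So 6 complete cycles are required.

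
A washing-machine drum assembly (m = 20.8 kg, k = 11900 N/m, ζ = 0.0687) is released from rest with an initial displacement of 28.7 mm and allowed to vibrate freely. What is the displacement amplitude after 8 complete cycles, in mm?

0.901 mm

Logarithmic decrement δ = 2πζ/√(1 − ζ²) = 2π × 0.06870/√(1 − 0.00472) = 0.4327.
After n cycles, x_n/x₀ = e^(−nδ), so x_8 = 28.7 × e^(−8 × 0.4327) = 28.7 × 0.03139 = 0.9008 mm.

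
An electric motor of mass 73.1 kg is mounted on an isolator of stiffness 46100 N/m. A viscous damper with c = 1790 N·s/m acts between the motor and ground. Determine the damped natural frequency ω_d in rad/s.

ω_n = √(k/m) = √(46100/73.1) = 25.11 rad/s.
Critical damping c_c = 2√(k·m) = 2√(46100 × 73.1) = 3671 N·s/m, so ζ = c/c_c = 1790/3671 = 0.4875.
ω_d = ω_n√(1 − ζ²) = 25.11 × √(1 − 0.238) = 21.93 rad/s.

21.9 rad/s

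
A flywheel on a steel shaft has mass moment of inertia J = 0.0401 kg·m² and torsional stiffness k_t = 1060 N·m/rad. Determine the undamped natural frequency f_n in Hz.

25.9 Hz

ω_n = √(k_t/J) = √(1060/0.0401) = √26430 = 162.6 rad/s.
f_n = ω_n/(2π) = 162.6/6.283 = 25.88 Hz.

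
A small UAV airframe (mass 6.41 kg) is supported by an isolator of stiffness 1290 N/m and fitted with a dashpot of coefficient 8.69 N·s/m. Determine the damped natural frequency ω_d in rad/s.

ω_n = √(k/m) = √(1290/6.41) = 14.19 rad/s.
Critical damping c_c = 2√(k·m) = 2√(1290 × 6.41) = 181.9 N·s/m, so ζ = c/c_c = 8.69/181.9 = 0.04778.
ω_d = ω_n√(1 − ζ²) = 14.19 × √(1 − 0.00228) = 14.17 rad/s.

14.2 rad/s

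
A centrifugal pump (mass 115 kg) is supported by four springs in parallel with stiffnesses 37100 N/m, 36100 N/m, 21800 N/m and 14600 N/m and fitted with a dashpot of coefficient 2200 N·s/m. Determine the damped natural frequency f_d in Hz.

4.67 Hz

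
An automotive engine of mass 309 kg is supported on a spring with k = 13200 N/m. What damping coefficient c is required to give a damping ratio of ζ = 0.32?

c_c = 2√(k·m) = 2√(13200 × 309) = 4039 N·s/m.
c = ζ·c_c = 0.32 × 4039 = 1293 N·s/m.

1290 N·s/m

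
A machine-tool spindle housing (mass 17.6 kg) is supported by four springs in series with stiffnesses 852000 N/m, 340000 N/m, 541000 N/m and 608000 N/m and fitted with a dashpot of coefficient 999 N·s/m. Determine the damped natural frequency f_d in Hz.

13.0 Hz

Series springs: 1/k_eq = 1/852000 + 1/340000 + 1/541000 + 1/608000 = 7.608×10^-6, so k_eq = 131400 N/m.
ω_n = √(k_eq/m) = √(131400/17.6) = 86.42 rad/s.
Critical damping c_c = 2√(k_eq·m) = 2√(131400 × 17.6) = 3042 N·s/m, so ζ = c/c_c = 999/3042 = 0.3284.
ω_d = ω_n√(1 − ζ²) = 86.42 × √(1 − 0.108) = 81.63 rad/s.
f_d = ω_d/(2π) = 12.99 Hz.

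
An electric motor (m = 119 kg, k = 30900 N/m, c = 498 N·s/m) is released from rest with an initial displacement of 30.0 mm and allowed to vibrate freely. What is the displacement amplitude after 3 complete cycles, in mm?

ζ = c/(2√(km)) = 498/(2√(30900 × 119)) = 498/3835 = 0.1299.
Logarithmic decrement δ = 2πζ/√(1 − ζ²) = 2π × 0.1299/√(1 − 0.0169) = 0.8228.
After n cycles, x_n/x₀ = e^(−nδ), so x_3 = 30.0 × e^(−3 × 0.8228) = 30.0 × 0.08471 = 2.541 mm.

2.54 mm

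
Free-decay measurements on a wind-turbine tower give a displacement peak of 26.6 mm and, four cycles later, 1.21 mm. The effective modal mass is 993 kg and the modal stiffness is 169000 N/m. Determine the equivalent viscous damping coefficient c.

3160 N·s/m

Logarithmic decrement δ = (1/n)·ln(x₀/x_n) = (1/4)·ln(26.6/1.21) = (1/4)·ln(21.98) = 0.7726.
ζ = δ/√(4π² + δ²) = 0.7726/√(39.48 + 0.597) = 0.7726/6.331 = 0.1220.
c = ζ · 2√(km) = 0.1220 × 2√(169000 × 993) = 0.1220 × 25910 = 3162 N·s/m.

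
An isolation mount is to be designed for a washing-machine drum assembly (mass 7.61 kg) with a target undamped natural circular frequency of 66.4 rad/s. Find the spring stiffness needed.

k = m·ω_n² = 7.61 × 66.40² = 7.61 × 4409 = 33550 N/m.

33600 N/m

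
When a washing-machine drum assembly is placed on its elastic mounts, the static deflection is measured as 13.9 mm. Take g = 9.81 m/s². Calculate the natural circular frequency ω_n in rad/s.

ω_n = √(g/δ_st) = √(9.81/0.0139) = √705.8 = 26.57 rad/s.

26.6 rad/s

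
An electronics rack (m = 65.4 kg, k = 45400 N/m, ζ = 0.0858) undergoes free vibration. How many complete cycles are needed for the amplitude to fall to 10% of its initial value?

Logarithmic decrement δ = 2πζ/√(1 − ζ²) = 2π × 0.08580/√(1 − 0.00736) = 0.5411.
x_n/x₀ = e^(−nδ) ≤ 0.1; take ln: n ≥ ln(1/0.1)/δ = 2.303/0.5411 = 4.255.
So 5 complete cycles are required.

5 cycles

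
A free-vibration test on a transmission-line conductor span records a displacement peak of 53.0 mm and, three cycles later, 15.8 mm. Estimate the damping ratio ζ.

0.0641

Logarithmic decrement δ = (1/n)·ln(x₀/x_n) = (1/3)·ln(53.0/15.8) = (1/3)·ln(3.354) = 0.4034.
ζ = δ/√(4π² + δ²) = 0.4034/√(39.48 + 0.163) = 0.4034/6.296 = 0.06408.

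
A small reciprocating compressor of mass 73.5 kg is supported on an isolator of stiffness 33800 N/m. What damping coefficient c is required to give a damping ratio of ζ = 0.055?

173 N·s/m

c_c = 2√(k·m) = 2√(33800 × 73.5) = 3152 N·s/m.
c = ζ·c_c = 0.055 × 3152 = 173.4 N·s/m.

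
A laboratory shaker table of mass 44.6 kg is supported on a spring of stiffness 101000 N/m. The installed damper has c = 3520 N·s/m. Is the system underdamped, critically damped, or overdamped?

underdamped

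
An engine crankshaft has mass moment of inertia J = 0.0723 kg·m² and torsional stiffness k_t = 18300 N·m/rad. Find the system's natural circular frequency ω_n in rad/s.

503 rad/s

ω_n = √(k_t/J) = √(18300/0.0723) = √253100 = 503.1 rad/s.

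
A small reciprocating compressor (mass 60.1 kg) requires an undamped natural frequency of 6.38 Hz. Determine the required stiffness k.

96600 N/m

ω_n = 2πf_n = 2π × 6.38 = 40.09 rad/s.
k = m·ω_n² = 60.1 × 40.09² = 60.1 × 1607 = 96580 N/m.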